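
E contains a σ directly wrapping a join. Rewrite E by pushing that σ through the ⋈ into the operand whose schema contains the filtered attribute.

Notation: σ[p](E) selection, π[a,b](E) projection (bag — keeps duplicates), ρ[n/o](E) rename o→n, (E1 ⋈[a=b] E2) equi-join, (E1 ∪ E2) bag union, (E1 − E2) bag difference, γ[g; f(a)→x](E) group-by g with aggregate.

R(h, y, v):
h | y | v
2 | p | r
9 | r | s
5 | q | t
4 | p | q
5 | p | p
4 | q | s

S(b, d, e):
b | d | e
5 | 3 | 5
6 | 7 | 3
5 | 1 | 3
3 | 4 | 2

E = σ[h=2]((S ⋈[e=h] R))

σ filters on h, owned by the right side.
E' = (S ⋈[e=h] σ[h=2](R))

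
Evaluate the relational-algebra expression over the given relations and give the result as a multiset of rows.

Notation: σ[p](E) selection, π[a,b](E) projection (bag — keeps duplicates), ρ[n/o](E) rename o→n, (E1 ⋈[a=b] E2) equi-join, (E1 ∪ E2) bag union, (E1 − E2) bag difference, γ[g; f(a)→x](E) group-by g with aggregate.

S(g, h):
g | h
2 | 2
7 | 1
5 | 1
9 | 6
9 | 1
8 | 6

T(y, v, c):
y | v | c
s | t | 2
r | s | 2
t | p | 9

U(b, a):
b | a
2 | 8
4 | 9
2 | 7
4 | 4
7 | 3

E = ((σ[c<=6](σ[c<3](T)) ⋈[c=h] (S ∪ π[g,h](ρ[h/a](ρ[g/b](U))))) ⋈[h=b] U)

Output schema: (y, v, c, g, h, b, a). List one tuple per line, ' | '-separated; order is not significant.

Subexpression sizes:
  T → 3
  σ[c<3](T) → 2
  σ[c<=6](σ[c<3](T)) → 2
  S → 6
  U → 5
  ρ[g/b](U) → 5
  ρ[h/a](ρ[g/b](U)) → 5
  π[g,h](ρ[h/a](ρ[g/b](U))) → 5
  (S ∪ π[g,h](ρ[h/a](ρ[g/b](U)))) → 11
  (σ[c<=6](σ[c<3](T)) ⋈[c=h] (S ∪ π[g,h](ρ[h/a](ρ[g/b](U))))) → 2
  U → 5
  ((σ[c<=6](σ[c<3](T)) ⋈[c=h] (S ∪ π[g,h](ρ[h/a](ρ[g/b](U))))) ⋈[h=b] U) → 4

== RESULT ==
y | v | c | g | h | b | a
r | s | 2 | 2 | 2 | 2 | 7
r | s | 2 | 2 | 2 | 2 | 8
s | t | 2 | 2 | 2 | 2 | 7
s | t | 2 | 2 | 2 | 2 | 8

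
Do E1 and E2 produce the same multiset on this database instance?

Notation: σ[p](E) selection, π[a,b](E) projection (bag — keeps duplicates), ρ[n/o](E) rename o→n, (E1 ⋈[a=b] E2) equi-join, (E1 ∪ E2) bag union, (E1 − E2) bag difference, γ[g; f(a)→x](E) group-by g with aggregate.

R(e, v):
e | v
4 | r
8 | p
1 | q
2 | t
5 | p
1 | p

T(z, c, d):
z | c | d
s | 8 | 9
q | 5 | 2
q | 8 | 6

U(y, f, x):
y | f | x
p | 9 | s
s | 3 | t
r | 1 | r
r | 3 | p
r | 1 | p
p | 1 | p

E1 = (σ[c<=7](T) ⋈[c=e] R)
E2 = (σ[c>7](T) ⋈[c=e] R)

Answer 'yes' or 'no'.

E1 per-node cardinality:
  T → 3
  σ[c<=7](T) → 1
  R → 6
  (σ[c<=7](T) ⋈[c=e] R) → 1
E2 per-node cardinality:
  T → 3
  σ[c>7](T) → 2
  R → 6
  (σ[c>7](T) ⋈[c=e] R) → 2

E1 result:
z | c | d | e | v
q | 5 | 2 | 5 | p
E2 result:
z | c | d | e | v
q | 8 | 6 | 8 | p
s | 8 | 9 | 8 | p
Witness: ('s', 8, 9, 8, 'p') appears 0× in E1 but 1× in E2.

no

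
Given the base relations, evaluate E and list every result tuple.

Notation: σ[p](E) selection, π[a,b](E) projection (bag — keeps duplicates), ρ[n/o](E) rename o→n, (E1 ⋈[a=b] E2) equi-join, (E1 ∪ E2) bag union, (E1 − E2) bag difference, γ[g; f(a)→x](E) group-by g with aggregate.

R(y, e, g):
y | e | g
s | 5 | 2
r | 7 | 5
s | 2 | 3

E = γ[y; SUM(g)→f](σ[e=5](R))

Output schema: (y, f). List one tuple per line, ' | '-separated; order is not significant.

Row counts bottom-up:
  R → 3
  σ[e=5](R) → 1
  γ[y; SUM(g)→f](σ[e=5](R)) → 1

== RESULT ==
y | f
s | 2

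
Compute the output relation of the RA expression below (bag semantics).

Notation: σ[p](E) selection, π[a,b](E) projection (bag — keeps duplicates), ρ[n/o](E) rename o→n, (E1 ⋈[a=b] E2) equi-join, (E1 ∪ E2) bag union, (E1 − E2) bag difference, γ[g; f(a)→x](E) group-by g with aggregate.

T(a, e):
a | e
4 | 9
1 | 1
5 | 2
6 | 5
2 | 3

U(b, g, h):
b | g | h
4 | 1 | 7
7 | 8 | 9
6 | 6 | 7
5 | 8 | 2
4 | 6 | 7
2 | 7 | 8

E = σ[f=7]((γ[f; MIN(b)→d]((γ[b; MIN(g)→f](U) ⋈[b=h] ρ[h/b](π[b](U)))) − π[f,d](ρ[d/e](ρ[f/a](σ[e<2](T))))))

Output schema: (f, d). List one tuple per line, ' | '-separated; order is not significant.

Per-node cardinality:
  U → 6
  γ[b; MIN(g)→f](U) → 5
  U → 6
  π[b](U) → 6
  ρ[h/b](π[b](U)) → 6
  (γ[b; MIN(g)→f](U) ⋈[b=h] ρ[h/b](π[b](U))) → 6
  γ[f; MIN(b)→d]((γ[b; MIN(g)→f](U) ⋈[b=h] ρ[h/b](π[b](U)))) → 4
  T → 5
  σ[e<2](T) → 1
  ρ[f/a](σ[e<2](T)) → 1
  ρ[d/e](ρ[f/a](σ[e<2](T))) → 1
  π[f,d](ρ[d/e](ρ[f/a](σ[e<2](T)))) → 1
  (γ[f; MIN(b)→d]((γ[b; MIN(g)→f](U) ⋈[b=h] ρ[h/b](π[b](U)))) − π[f,d](ρ[d/e](ρ[f/a](σ[e<2](T))))) → 4
  σ[f=7]((γ[f; MIN(b)→d]((γ[b; MIN(g)→f](U) ⋈[b=h] ρ[h/b](π[b](U)))) − π[f,d](ρ[d/e](ρ[f/a](σ[e<2](T)))))) → 1

== RESULT ==
f | d
7 | 2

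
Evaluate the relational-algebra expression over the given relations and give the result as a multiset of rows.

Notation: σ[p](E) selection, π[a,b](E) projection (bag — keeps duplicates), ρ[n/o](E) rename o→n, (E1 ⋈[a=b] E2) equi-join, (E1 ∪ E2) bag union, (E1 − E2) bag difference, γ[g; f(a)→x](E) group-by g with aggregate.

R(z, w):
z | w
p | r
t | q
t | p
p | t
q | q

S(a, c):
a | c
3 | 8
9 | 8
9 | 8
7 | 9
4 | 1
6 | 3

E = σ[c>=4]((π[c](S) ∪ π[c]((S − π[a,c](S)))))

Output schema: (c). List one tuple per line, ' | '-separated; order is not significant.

Subexpression sizes:
  S → 6
  π[c](S) → 6
  S → 6
  S → 6
  π[a,c](S) → 6
  (S − π[a,c](S)) → 0
  π[c]((S − π[a,c](S))) → 0
  (π[c](S) ∪ π[c]((S − π[a,c](S)))) → 6
  σ[c>=4]((π[c](S) ∪ π[c]((S − π[a,c](S))))) → 4

== RESULT ==
c
8
8
8
9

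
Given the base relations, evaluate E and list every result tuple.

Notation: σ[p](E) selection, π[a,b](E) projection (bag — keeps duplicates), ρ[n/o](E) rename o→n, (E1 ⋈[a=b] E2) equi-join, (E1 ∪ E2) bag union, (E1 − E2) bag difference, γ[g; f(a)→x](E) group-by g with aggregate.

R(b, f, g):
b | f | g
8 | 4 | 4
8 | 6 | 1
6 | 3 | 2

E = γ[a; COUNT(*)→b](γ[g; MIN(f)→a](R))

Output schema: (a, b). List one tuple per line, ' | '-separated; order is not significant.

Row counts bottom-up:
  R → 3
  γ[g; MIN(f)→a](R) → 3
  γ[a; COUNT(*)→b](γ[g; MIN(f)→a](R)) → 3

== RESULT ==
a | b
3 | 1
4 | 1
6 | 1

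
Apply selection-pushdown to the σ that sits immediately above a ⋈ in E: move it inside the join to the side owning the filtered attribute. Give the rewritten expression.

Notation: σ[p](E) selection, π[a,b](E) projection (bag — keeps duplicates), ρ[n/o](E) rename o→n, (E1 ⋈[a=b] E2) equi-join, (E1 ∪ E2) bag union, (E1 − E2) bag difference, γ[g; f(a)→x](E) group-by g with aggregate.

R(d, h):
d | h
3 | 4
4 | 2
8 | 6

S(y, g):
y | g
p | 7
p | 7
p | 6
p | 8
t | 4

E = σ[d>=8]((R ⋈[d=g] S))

σ filters on d, owned by the left side.
E' = (σ[d>=8](R) ⋈[d=g] S)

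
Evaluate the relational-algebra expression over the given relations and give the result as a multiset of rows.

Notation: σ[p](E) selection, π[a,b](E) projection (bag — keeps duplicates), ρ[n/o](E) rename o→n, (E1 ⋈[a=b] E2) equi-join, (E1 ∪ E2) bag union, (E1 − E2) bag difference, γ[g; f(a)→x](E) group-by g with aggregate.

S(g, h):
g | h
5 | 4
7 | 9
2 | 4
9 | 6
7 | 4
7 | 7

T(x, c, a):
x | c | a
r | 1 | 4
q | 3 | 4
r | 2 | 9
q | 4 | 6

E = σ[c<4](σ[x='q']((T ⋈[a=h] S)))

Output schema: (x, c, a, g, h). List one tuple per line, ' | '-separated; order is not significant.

Stepwise |·|:
  T → 4
  S → 6
  (T ⋈[a=h] S) → 8
  σ[x='q']((T ⋈[a=h] S)) → 4
  σ[c<4](σ[x='q']((T ⋈[a=h] S))) → 3

== RESULT ==
x | c | a | g | h
q | 3 | 4 | 2 | 4
q | 3 | 4 | 5 | 4
q | 3 | 4 | 7 | 4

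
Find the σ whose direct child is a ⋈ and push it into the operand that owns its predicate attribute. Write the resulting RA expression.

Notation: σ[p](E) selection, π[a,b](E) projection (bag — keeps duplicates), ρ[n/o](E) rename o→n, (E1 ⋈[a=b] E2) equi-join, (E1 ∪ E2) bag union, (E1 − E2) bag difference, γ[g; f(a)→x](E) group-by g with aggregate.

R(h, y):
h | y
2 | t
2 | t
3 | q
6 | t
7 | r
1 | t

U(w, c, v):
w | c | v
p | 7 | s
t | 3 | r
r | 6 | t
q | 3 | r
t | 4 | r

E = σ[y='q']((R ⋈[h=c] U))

σ filters on y, owned by the left side.
E' = (σ[y='q'](R) ⋈[h=c] U)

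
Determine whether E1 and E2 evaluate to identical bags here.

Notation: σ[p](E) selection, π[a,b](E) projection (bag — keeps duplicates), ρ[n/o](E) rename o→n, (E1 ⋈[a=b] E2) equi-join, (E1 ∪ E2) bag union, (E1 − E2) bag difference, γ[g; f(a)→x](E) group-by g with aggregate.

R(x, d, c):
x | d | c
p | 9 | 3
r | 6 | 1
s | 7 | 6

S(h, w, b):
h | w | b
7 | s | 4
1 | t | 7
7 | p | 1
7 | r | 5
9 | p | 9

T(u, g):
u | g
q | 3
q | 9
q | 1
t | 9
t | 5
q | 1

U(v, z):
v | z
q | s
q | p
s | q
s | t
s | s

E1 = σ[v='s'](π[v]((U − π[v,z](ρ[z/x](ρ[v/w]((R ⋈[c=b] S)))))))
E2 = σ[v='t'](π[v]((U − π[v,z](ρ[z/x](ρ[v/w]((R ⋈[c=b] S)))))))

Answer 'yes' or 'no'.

E1 per-node cardinality:
  U → 5
  R → 3
  S → 5
  (R ⋈[c=b] S) → 1
  ρ[v/w]((R ⋈[c=b] S)) → 1
  ρ[z/x](ρ[v/w]((R ⋈[c=b] S))) → 1
  π[v,z](ρ[z/x](ρ[v/w]((R ⋈[c=b] S)))) → 1
  (U − π[v,z](ρ[z/x](ρ[v/w]((R ⋈[c=b] S))))) → 5
  π[v]((U − π[v,z](ρ[z/x](ρ[v/w]((R ⋈[c=b] S)))))) → 5
  σ[v='s'](π[v]((U − π[v,z](ρ[z/x](ρ[v/w]((R ⋈[c=b] S))))))) → 3
E2 per-node cardinality:
  U → 5
  R → 3
  S → 5
  (R ⋈[c=b] S) → 1
  ρ[v/w]((R ⋈[c=b] S)) → 1
  ρ[z/x](ρ[v/w]((R ⋈[c=b] S))) → 1
  π[v,z](ρ[z/x](ρ[v/w]((R ⋈[c=b] S)))) → 1
  (U − π[v,z](ρ[z/x](ρ[v/w]((R ⋈[c=b] S))))) → 5
  π[v]((U − π[v,z](ρ[z/x](ρ[v/w]((R ⋈[c=b] S)))))) → 5
  σ[v='t'](π[v]((U − π[v,z](ρ[z/x](ρ[v/w]((R ⋈[c=b] S))))))) → 0

E1 result:
v
s
s
s
E2 result:
v
(0 rows)
Witness: ('s',) appears 3× in E1 but 0× in E2.

no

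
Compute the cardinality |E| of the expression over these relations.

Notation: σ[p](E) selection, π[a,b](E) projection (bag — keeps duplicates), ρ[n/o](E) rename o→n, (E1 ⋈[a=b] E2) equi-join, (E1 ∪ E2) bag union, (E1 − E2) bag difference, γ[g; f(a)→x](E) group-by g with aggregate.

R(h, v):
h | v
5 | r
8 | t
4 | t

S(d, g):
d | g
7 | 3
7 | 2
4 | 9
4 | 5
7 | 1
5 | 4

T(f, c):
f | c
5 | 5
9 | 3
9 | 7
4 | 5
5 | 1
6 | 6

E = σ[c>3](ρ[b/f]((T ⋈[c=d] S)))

Per-node cardinality:
  T → 6
  S → 6
  (T ⋈[c=d] S) → 5
  ρ[b/f]((T ⋈[c=d] S)) → 5
  σ[c>3](ρ[b/f]((T ⋈[c=d] S))) → 5

|E| = 5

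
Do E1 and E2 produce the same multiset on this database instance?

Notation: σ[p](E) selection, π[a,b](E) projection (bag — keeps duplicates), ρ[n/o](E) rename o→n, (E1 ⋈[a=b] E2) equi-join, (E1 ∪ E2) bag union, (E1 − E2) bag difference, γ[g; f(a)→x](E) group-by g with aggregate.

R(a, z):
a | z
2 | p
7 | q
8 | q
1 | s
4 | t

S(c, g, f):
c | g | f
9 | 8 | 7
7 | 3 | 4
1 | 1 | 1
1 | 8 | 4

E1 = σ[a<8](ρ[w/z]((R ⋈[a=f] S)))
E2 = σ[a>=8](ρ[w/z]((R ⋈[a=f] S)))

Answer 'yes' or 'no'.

E1 stepwise |·|:
  R → 5
  S → 4
  (R ⋈[a=f] S) → 4
  ρ[w/z]((R ⋈[a=f] S)) → 4
  σ[a<8](ρ[w/z]((R ⋈[a=f] S))) → 4
E2 stepwise |·|:
  R → 5
  S → 4
  (R ⋈[a=f] S) → 4
  ρ[w/z]((R ⋈[a=f] S)) → 4
  σ[a>=8](ρ[w/z]((R ⋈[a=f] S))) → 0

E1 result:
a | w | c | g | f
1 | s | 1 | 1 | 1
4 | t | 1 | 8 | 4
4 | t | 7 | 3 | 4
7 | q | 9 | 8 | 7
E2 result:
a | w | c | g | f
(0 rows)
Witness: (7, 'q', 9, 8, 7) appears 1× in E1 but 0× in E2.

no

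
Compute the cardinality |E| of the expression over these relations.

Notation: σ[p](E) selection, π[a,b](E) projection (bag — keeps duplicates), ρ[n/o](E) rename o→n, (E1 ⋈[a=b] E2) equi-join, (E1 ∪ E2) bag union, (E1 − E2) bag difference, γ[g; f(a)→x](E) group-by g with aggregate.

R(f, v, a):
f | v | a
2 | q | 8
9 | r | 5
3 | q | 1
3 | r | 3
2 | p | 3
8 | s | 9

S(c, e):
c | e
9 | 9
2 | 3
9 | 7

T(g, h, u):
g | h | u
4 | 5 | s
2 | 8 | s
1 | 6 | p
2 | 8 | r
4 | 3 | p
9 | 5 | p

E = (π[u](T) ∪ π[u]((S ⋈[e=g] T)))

Per-node cardinality:
  T → 6
  π[u](T) → 6
  S → 3
  T → 6
  (S ⋈[e=g] T) → 1
  π[u]((S ⋈[e=g] T)) → 1
  (π[u](T) ∪ π[u]((S ⋈[e=g] T))) → 7

|E| = 7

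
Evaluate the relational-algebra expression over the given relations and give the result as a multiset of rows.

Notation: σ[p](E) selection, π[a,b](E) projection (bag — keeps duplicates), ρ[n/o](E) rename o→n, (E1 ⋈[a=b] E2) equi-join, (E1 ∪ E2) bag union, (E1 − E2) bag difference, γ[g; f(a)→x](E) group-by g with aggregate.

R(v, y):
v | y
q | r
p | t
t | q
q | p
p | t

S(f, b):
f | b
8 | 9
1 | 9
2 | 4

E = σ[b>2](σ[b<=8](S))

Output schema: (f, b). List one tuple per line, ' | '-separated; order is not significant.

Subexpression sizes:
  S → 3
  σ[b<=8](S) → 1
  σ[b>2](σ[b<=8](S)) → 1

== RESULT ==
f | b
2 | 4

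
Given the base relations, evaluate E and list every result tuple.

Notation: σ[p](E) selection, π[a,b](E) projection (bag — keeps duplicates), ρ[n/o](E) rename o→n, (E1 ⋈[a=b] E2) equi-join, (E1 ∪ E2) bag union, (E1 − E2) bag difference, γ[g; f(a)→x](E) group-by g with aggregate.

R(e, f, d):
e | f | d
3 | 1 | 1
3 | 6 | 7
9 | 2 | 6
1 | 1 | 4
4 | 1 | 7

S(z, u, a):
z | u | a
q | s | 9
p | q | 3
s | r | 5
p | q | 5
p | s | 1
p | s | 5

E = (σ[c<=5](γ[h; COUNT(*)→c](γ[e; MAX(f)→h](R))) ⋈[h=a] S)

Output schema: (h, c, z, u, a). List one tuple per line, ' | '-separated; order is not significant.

Subexpression sizes:
  R → 5
  γ[e; MAX(f)→h](R) → 4
  γ[h; COUNT(*)→c](γ[e; MAX(f)→h](R)) → 3
  σ[c<=5](γ[h; COUNT(*)→c](γ[e; MAX(f)→h](R))) → 3
  S → 6
  (σ[c<=5](γ[h; COUNT(*)→c](γ[e; MAX(f)→h](R))) ⋈[h=a] S) → 1

== RESULT ==
h | c | z | u | a
1 | 2 | p | s | 1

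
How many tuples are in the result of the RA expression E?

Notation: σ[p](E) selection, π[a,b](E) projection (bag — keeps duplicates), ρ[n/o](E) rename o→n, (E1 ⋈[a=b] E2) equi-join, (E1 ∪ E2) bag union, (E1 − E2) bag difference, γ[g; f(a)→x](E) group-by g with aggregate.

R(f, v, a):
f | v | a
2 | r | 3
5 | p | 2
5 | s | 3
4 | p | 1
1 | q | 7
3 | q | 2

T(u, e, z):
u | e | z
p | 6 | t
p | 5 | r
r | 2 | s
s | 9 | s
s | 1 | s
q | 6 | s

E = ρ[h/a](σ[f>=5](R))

Per-node cardinality:
  R → 6
  σ[f>=5](R) → 2
  ρ[h/a](σ[f>=5](R)) → 2

|E| = 2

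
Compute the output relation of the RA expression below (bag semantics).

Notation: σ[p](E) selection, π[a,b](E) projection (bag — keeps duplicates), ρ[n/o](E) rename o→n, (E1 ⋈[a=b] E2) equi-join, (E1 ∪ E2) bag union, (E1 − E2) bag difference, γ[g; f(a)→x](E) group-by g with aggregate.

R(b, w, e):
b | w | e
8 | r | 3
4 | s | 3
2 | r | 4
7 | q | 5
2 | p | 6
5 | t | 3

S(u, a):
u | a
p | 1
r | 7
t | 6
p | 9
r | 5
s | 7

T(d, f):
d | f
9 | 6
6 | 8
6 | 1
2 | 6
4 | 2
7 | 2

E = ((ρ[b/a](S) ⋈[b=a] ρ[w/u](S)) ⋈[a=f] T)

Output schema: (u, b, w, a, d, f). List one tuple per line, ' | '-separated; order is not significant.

Per-node cardinality:
  S → 6
  ρ[b/a](S) → 6
  S → 6
  ρ[w/u](S) → 6
  (ρ[b/a](S) ⋈[b=a] ρ[w/u](S)) → 8
  T → 6
  ((ρ[b/a](S) ⋈[b=a] ρ[w/u](S)) ⋈[a=f] T) → 3

== RESULT ==
u | b | w | a | d | f
p | 1 | p | 1 | 6 | 1
t | 6 | t | 6 | 2 | 6
t | 6 | t | 6 | 9 | 6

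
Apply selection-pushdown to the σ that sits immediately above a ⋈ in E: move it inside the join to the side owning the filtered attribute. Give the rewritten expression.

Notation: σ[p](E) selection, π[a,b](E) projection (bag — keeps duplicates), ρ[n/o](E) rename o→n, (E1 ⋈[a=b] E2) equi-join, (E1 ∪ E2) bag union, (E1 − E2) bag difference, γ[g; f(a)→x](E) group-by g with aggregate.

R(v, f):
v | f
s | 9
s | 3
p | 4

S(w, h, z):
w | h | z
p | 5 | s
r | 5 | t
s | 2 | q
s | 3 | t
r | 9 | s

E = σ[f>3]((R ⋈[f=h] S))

σ filters on f, owned by the left side.
E' = (σ[f>3](R) ⋈[f=h] S)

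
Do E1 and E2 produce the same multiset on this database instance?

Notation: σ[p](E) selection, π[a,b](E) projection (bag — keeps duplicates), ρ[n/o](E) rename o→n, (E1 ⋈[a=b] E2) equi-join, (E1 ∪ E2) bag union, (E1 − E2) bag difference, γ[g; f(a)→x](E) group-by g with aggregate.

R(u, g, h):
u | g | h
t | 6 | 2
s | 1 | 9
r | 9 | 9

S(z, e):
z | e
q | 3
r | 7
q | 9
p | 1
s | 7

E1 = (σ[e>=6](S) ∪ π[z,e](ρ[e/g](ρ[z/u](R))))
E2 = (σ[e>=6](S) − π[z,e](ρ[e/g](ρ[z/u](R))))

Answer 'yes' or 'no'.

E1 stepwise |·|:
  S → 5
  σ[e>=6](S) → 3
  R → 3
  ρ[z/u](R) → 3
  ρ[e/g](ρ[z/u](R)) → 3
  π[z,e](ρ[e/g](ρ[z/u](R))) → 3
  (σ[e>=6](S) ∪ π[z,e](ρ[e/g](ρ[z/u](R)))) → 6
E2 stepwise |·|:
  S → 5
  σ[e>=6](S) → 3
  R → 3
  ρ[z/u](R) → 3
  ρ[e/g](ρ[z/u](R)) → 3
  π[z,e](ρ[e/g](ρ[z/u](R))) → 3
  (σ[e>=6](S) − π[z,e](ρ[e/g](ρ[z/u](R)))) → 3

E1 result:
z | e
q | 9
r | 7
r | 9
s | 1
s | 7
t | 6
E2 result:
z | e
q | 9
r | 7
s | 7
Witness: ('r', 9) appears 1× in E1 but 0× in E2.

no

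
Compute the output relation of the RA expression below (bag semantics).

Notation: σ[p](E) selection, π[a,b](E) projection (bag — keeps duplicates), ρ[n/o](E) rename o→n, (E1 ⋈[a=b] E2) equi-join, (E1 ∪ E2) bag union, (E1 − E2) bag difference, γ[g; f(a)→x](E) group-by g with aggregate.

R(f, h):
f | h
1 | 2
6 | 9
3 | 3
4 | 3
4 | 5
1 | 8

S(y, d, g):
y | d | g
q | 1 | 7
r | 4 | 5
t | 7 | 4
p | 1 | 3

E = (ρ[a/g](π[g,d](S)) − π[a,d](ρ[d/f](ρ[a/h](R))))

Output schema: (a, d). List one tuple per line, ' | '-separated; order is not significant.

Row counts bottom-up:
  S → 4
  π[g,d](S) → 4
  ρ[a/g](π[g,d](S)) → 4
  R → 6
  ρ[a/h](R) → 6
  ρ[d/f](ρ[a/h](R)) → 6
  π[a,d](ρ[d/f](ρ[a/h](R))) → 6
  (ρ[a/g](π[g,d](S)) − π[a,d](ρ[d/f](ρ[a/h](R)))) → 3

== RESULT ==
a | d
3 | 1
4 | 7
7 | 1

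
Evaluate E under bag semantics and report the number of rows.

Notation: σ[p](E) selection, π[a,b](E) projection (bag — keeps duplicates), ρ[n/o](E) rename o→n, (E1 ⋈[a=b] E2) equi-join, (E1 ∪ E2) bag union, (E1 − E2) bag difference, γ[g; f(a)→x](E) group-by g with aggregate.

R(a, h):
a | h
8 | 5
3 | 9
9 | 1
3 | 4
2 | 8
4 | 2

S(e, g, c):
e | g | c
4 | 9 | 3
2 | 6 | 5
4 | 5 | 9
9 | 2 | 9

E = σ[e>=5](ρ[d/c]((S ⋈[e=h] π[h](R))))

Stepwise |·|:
  S → 4
  R → 6
  π[h](R) → 6
  (S ⋈[e=h] π[h](R)) → 4
  ρ[d/c]((S ⋈[e=h] π[h](R))) → 4
  σ[e>=5](ρ[d/c]((S ⋈[e=h] π[h](R)))) → 1

|E| = 1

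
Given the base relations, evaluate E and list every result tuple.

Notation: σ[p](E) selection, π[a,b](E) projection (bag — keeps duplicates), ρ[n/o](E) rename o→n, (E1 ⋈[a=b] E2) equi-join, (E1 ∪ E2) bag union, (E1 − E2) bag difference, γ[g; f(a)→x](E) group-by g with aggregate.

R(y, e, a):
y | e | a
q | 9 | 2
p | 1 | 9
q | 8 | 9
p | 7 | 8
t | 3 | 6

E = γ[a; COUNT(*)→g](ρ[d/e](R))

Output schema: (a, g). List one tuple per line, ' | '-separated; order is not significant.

Stepwise |·|:
  R → 5
  ρ[d/e](R) → 5
  γ[a; COUNT(*)→g](ρ[d/e](R)) → 4

== RESULT ==
a | g
2 | 1
6 | 1
8 | 1
9 | 2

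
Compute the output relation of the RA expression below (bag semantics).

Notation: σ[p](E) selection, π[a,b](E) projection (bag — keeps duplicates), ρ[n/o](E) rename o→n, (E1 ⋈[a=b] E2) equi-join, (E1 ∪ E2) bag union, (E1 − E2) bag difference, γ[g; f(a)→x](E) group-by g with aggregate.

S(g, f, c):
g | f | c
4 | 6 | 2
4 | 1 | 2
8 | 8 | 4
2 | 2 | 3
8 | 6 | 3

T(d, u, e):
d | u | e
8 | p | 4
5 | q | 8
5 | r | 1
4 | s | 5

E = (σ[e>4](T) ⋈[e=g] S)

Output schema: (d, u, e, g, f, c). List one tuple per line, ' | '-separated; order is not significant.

Stepwise |·|:
  T → 4
  σ[e>4](T) → 2
  S → 5
  (σ[e>4](T) ⋈[e=g] S) → 2

== RESULT ==
d | u | e | g | f | c
5 | q | 8 | 8 | 6 | 3
5 | q | 8 | 8 | 8 | 4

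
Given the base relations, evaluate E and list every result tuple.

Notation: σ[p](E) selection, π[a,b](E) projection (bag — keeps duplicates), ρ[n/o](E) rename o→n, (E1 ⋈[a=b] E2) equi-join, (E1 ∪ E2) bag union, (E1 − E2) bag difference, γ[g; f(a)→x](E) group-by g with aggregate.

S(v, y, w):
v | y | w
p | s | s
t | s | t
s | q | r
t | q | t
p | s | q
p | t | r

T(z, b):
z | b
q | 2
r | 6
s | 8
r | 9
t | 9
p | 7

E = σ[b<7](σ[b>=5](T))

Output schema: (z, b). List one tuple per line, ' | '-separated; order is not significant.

Row counts bottom-up:
  T → 6
  σ[b>=5](T) → 5
  σ[b<7](σ[b>=5](T)) → 1

== RESULT ==
z | b
r | 6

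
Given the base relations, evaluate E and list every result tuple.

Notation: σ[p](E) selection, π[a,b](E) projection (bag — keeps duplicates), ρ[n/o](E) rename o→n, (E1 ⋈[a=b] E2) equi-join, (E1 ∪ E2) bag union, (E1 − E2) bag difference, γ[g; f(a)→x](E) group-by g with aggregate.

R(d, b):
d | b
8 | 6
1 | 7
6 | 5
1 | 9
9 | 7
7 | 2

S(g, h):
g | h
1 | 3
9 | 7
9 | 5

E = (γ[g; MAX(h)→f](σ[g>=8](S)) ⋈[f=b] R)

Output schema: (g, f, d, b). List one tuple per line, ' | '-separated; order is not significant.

Subexpression sizes:
  S → 3
  σ[g>=8](S) → 2
  γ[g; MAX(h)→f](σ[g>=8](S)) → 1
  R → 6
  (γ[g; MAX(h)→f](σ[g>=8](S)) ⋈[f=b] R) → 2

== RESULT ==
g | f | d | b
9 | 7 | 1 | 7
9 | 7 | 9 | 7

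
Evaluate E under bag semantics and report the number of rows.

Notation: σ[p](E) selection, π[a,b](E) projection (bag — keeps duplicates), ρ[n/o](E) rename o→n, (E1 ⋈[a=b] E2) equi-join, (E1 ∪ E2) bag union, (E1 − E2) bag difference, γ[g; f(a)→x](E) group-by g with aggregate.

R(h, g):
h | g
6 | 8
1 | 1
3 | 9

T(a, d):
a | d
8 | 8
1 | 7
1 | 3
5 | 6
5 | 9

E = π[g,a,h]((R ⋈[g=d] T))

Per-node cardinality:
  R → 3
  T → 5
  (R ⋈[g=d] T) → 2
  π[g,a,h]((R ⋈[g=d] T)) → 2

|E| = 2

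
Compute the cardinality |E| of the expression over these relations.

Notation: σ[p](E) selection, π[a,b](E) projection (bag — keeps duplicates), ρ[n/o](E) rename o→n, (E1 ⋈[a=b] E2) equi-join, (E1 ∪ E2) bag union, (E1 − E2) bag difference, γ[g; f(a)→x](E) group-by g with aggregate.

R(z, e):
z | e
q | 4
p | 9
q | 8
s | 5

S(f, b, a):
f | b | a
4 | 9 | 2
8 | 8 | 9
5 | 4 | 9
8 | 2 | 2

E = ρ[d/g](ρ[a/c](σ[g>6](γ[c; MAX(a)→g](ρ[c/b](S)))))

Row counts bottom-up:
  S → 4
  ρ[c/b](S) → 4
  γ[c; MAX(a)→g](ρ[c/b](S)) → 4
  σ[g>6](γ[c; MAX(a)→g](ρ[c/b](S))) → 2
  ρ[a/c](σ[g>6](γ[c; MAX(a)→g](ρ[c/b](S)))) → 2
  ρ[d/g](ρ[a/c](σ[g>6](γ[c; MAX(a)→g](ρ[c/b](S))))) → 2

|E| = 2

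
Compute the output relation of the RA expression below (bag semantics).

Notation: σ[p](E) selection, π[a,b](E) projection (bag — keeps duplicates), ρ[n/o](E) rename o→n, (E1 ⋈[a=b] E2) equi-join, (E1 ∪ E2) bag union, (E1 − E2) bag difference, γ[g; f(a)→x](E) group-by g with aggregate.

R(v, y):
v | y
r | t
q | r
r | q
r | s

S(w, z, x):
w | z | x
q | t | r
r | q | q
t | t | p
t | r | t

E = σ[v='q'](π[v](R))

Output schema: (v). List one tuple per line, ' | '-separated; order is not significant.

Stepwise |·|:
  R → 4
  π[v](R) → 4
  σ[v='q'](π[v](R)) → 1

== RESULT ==
v
q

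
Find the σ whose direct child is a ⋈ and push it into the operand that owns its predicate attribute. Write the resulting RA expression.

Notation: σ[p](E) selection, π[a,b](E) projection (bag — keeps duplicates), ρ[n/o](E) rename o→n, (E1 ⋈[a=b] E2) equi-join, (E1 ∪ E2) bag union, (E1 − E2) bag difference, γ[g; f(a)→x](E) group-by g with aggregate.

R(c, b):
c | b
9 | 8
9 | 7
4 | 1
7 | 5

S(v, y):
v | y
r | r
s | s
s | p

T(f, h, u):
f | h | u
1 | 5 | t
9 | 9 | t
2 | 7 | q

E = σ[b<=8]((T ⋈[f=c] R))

σ filters on b, owned by the right side.
E' = (T ⋈[f=c] σ[b<=8](R))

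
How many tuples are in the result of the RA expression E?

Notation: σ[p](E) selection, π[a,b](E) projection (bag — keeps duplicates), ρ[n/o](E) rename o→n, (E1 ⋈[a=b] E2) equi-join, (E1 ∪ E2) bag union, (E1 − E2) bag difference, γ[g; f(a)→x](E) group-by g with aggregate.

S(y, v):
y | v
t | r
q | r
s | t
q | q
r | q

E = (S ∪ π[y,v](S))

Subexpression sizes:
  S → 5
  S → 5
  π[y,v](S) → 5
  (S ∪ π[y,v](S)) → 10

|E| = 10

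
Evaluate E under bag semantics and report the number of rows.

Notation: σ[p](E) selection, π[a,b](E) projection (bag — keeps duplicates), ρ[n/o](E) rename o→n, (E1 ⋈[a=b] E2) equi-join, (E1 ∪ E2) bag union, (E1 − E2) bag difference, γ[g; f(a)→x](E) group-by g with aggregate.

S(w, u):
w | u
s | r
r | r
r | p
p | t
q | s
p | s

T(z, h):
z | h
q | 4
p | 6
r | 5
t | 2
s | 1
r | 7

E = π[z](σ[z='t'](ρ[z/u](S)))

Per-node cardinality:
  S → 6
  ρ[z/u](S) → 6
  σ[z='t'](ρ[z/u](S)) → 1
  π[z](σ[z='t'](ρ[z/u](S))) → 1

|E| = 1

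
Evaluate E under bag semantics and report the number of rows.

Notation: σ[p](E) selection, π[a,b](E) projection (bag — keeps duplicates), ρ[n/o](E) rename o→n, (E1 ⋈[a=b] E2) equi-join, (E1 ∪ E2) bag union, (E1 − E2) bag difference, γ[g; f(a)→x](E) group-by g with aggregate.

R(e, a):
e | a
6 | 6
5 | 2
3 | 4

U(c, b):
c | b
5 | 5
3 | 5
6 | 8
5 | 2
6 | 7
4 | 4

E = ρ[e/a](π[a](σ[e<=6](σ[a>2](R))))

Stepwise |·|:
  R → 3
  σ[a>2](R) → 2
  σ[e<=6](σ[a>2](R)) → 2
  π[a](σ[e<=6](σ[a>2](R))) → 2
  ρ[e/a](π[a](σ[e<=6](σ[a>2](R)))) → 2

|E| = 2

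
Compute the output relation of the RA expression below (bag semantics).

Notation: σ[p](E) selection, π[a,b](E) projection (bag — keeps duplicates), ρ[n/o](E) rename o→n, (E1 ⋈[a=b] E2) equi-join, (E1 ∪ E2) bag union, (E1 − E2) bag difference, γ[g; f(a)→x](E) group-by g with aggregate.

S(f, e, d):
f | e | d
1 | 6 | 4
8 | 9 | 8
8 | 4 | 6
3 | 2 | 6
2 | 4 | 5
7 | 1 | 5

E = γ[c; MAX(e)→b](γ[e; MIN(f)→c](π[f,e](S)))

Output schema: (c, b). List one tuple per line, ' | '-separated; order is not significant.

Per-node cardinality:
  S → 6
  π[f,e](S) → 6
  γ[e; MIN(f)→c](π[f,e](S)) → 5
  γ[c; MAX(e)→b](γ[e; MIN(f)→c](π[f,e](S))) → 5

== RESULT ==
c | b
1 | 6
2 | 4
3 | 2
7 | 1
8 | 9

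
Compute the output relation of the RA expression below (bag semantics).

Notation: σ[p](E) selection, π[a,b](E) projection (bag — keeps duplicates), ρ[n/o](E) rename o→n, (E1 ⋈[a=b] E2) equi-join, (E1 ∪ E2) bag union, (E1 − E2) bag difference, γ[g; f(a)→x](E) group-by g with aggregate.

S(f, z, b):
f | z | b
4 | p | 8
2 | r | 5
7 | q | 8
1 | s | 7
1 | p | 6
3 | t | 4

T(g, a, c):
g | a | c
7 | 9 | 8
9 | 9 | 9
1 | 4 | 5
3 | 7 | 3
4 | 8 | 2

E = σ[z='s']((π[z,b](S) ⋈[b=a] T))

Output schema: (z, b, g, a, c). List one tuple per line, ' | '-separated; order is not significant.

Row counts bottom-up:
  S → 6
  π[z,b](S) → 6
  T → 5
  (π[z,b](S) ⋈[b=a] T) → 4
  σ[z='s']((π[z,b](S) ⋈[b=a] T)) → 1

== RESULT ==
z | b | g | a | c
s | 7 | 3 | 7 | 3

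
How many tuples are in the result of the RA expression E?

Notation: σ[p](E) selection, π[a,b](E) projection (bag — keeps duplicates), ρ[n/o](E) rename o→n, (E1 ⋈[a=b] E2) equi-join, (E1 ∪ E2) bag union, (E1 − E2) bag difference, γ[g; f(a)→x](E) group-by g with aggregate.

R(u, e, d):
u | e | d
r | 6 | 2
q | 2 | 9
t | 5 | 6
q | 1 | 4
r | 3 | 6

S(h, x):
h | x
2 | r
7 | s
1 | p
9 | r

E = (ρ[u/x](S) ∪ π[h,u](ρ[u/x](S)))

Per-node cardinality:
  S → 4
  ρ[u/x](S) → 4
  S → 4
  ρ[u/x](S) → 4
  π[h,u](ρ[u/x](S)) → 4
  (ρ[u/x](S) ∪ π[h,u](ρ[u/x](S))) → 8

|E| = 8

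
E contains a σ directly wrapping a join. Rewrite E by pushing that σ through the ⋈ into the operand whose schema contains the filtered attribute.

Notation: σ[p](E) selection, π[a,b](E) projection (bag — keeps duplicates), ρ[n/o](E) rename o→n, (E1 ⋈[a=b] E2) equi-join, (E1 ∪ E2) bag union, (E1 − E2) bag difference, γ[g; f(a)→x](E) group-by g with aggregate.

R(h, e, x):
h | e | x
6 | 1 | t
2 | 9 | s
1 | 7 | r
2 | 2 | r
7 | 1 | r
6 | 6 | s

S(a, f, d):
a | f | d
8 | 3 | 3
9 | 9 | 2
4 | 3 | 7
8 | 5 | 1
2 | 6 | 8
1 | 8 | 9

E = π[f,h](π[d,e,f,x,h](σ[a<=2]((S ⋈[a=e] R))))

σ filters on a, owned by the left side.
E' = π[f,h](π[d,e,f,x,h]((σ[a<=2](S) ⋈[a=e] R)))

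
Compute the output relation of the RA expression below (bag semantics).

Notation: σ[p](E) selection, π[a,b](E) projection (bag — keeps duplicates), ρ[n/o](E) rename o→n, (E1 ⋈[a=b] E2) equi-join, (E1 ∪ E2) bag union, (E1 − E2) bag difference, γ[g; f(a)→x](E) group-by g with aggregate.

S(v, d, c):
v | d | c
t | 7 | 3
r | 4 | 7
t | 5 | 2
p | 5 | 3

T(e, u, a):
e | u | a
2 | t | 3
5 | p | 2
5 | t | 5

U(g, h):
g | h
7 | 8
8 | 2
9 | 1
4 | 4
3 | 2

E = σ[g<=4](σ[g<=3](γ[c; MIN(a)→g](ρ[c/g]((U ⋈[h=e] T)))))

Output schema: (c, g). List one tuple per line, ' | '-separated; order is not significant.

Stepwise |·|:
  U → 5
  T → 3
  (U ⋈[h=e] T) → 2
  ρ[c/g]((U ⋈[h=e] T)) → 2
  γ[c; MIN(a)→g](ρ[c/g]((U ⋈[h=e] T))) → 2
  σ[g<=3](γ[c; MIN(a)→g](ρ[c/g]((U ⋈[h=e] T)))) → 2
  σ[g<=4](σ[g<=3](γ[c; MIN(a)→g](ρ[c/g]((U ⋈[h=e] T))))) → 2

== RESULT ==
c | g
3 | 3
8 | 3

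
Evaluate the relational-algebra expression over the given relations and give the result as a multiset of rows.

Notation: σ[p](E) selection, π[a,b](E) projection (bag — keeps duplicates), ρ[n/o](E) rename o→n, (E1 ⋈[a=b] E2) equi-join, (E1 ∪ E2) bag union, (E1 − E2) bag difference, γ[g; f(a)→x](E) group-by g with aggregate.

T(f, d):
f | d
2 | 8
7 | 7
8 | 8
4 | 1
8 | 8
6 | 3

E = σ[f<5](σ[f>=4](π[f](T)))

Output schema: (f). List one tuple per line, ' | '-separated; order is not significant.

Stepwise |·|:
  T → 6
  π[f](T) → 6
  σ[f>=4](π[f](T)) → 5
  σ[f<5](σ[f>=4](π[f](T))) → 1

== RESULT ==
f
4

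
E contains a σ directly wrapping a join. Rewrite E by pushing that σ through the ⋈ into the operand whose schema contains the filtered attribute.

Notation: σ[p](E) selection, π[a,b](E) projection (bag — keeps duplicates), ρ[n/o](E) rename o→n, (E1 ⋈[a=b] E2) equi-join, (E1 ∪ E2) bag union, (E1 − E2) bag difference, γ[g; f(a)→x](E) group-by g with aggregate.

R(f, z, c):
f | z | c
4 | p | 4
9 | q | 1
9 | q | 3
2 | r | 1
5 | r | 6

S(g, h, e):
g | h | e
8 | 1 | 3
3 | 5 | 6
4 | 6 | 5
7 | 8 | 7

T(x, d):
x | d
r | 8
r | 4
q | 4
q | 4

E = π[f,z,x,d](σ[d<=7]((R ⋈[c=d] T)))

σ filters on d, owned by the right side.
E' = π[f,z,x,d]((R ⋈[c=d] σ[d<=7](T)))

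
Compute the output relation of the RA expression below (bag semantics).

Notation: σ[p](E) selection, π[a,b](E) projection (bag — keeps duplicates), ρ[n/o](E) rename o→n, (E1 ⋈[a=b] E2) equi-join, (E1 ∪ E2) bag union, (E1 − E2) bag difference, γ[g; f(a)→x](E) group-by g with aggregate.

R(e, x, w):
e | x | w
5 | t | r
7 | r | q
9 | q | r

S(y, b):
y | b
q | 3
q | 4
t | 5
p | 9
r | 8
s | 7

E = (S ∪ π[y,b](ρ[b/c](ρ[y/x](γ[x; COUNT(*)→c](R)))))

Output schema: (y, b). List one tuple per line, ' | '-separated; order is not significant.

Stepwise |·|:
  S → 6
  R → 3
  γ[x; COUNT(*)→c](R) → 3
  ρ[y/x](γ[x; COUNT(*)→c](R)) → 3
  ρ[b/c](ρ[y/x](γ[x; COUNT(*)→c](R))) → 3
  π[y,b](ρ[b/c](ρ[y/x](γ[x; COUNT(*)→c](R)))) → 3
  (S ∪ π[y,b](ρ[b/c](ρ[y/x](γ[x; COUNT(*)→c](R))))) → 9

== RESULT ==
y | b
p | 9
q | 1
q | 3
q | 4
r | 1
r | 8
s | 7
t | 1
t | 5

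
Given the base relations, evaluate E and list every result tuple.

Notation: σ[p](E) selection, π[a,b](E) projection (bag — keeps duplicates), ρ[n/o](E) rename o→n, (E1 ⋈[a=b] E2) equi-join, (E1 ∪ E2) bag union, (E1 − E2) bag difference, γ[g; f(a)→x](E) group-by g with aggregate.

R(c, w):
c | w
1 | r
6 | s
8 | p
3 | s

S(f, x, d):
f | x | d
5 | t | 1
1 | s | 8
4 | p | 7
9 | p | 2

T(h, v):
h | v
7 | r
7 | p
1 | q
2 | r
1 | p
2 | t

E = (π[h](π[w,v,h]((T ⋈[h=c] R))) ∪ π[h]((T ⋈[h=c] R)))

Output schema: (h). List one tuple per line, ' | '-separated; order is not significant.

Stepwise |·|:
  T → 6
  R → 4
  (T ⋈[h=c] R) → 2
  π[w,v,h]((T ⋈[h=c] R)) → 2
  π[h](π[w,v,h]((T ⋈[h=c] R))) → 2
  T → 6
  R → 4
  (T ⋈[h=c] R) → 2
  π[h]((T ⋈[h=c] R)) → 2
  (π[h](π[w,v,h]((T ⋈[h=c] R))) ∪ π[h]((T ⋈[h=c] R))) → 4

== RESULT ==
h
1
1
1
1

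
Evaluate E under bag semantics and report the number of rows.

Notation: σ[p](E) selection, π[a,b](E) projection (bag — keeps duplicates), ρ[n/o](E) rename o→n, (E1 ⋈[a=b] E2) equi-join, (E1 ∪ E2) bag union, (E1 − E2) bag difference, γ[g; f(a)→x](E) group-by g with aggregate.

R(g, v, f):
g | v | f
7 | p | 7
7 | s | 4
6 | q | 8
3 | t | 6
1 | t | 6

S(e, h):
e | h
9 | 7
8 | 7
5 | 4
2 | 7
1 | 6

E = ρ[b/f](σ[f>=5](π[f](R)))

Per-node cardinality:
  R → 5
  π[f](R) → 5
  σ[f>=5](π[f](R)) → 4
  ρ[b/f](σ[f>=5](π[f](R))) → 4

|E| = 4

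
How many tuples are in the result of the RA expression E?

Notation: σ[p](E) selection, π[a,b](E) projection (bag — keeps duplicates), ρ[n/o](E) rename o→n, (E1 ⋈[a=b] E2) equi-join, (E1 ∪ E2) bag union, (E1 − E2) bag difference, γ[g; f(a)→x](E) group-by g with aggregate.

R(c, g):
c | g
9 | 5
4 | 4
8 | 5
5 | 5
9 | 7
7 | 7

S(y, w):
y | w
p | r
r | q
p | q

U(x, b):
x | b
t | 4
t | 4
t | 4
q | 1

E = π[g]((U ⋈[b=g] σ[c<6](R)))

Stepwise |·|:
  U → 4
  R → 6
  σ[c<6](R) → 2
  (U ⋈[b=g] σ[c<6](R)) → 3
  π[g]((U ⋈[b=g] σ[c<6](R))) → 3

|E| = 3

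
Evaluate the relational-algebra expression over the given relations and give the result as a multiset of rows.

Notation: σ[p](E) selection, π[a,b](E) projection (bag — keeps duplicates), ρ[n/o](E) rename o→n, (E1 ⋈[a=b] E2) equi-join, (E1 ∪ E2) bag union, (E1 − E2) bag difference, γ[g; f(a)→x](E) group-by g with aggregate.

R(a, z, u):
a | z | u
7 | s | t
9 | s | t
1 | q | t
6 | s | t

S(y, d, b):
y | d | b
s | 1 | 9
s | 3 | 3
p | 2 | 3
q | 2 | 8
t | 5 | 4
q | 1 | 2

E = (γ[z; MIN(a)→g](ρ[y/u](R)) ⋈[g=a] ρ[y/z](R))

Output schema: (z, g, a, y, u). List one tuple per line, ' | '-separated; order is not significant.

Per-node cardinality:
  R → 4
  ρ[y/u](R) → 4
  γ[z; MIN(a)→g](ρ[y/u](R)) → 2
  R → 4
  ρ[y/z](R) → 4
  (γ[z; MIN(a)→g](ρ[y/u](R)) ⋈[g=a] ρ[y/z](R)) → 2

== RESULT ==
z | g | a | y | u
q | 1 | 1 | q | t
s | 6 | 6 | s | t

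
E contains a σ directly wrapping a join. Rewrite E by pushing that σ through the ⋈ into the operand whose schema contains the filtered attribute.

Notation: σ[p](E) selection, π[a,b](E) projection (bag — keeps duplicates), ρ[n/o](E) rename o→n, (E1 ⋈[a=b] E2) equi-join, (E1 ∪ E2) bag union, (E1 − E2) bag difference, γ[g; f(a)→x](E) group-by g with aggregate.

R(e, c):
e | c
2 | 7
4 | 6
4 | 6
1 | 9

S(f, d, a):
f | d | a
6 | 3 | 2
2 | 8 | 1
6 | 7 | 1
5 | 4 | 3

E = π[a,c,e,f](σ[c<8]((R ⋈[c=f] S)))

σ filters on c, owned by the left side.
E' = π[a,c,e,f]((σ[c<8](R) ⋈[c=f] S))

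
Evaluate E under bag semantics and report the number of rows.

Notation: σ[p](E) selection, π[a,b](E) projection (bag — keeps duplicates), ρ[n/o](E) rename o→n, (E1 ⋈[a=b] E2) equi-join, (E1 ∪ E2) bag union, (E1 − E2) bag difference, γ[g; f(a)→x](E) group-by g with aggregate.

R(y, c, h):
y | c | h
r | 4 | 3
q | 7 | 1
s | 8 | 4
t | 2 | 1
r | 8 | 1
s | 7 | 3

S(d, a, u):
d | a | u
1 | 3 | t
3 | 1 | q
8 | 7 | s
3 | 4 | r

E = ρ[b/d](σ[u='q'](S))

Per-node cardinality:
  S → 4
  σ[u='q'](S) → 1
  ρ[b/d](σ[u='q'](S)) → 1

|E| = 1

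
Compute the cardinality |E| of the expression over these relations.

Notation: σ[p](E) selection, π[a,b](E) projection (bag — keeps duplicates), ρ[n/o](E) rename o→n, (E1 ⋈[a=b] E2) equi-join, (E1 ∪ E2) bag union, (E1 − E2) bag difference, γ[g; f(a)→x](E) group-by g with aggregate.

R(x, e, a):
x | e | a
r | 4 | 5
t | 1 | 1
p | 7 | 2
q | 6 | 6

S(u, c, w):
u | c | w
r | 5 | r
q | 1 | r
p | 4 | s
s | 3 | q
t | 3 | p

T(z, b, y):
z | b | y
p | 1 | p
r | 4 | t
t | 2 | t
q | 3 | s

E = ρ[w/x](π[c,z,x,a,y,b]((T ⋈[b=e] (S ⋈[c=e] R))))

Per-node cardinality:
  T → 4
  S → 5
  R → 4
  (S ⋈[c=e] R) → 2
  (T ⋈[b=e] (S ⋈[c=e] R)) → 2
  π[c,z,x,a,y,b]((T ⋈[b=e] (S ⋈[c=e] R))) → 2
  ρ[w/x](π[c,z,x,a,y,b]((T ⋈[b=e] (S ⋈[c=e] R)))) → 2

|E| = 2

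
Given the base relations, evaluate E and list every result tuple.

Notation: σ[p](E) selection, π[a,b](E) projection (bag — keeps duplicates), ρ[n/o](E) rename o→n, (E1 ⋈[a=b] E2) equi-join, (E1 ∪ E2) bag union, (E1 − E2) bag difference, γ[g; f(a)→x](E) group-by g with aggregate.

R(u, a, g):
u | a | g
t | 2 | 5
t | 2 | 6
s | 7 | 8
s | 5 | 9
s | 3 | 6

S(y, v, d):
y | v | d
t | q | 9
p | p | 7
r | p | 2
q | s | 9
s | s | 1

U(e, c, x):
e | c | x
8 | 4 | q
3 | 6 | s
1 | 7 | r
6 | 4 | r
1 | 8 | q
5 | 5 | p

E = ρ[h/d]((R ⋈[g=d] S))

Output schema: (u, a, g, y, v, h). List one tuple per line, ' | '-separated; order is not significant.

Subexpression sizes:
  R → 5
  S → 5
  (R ⋈[g=d] S) → 2
  ρ[h/d]((R ⋈[g=d] S)) → 2

== RESULT ==
u | a | g | y | v | h
s | 5 | 9 | q | s | 9
s | 5 | 9 | t | q | 9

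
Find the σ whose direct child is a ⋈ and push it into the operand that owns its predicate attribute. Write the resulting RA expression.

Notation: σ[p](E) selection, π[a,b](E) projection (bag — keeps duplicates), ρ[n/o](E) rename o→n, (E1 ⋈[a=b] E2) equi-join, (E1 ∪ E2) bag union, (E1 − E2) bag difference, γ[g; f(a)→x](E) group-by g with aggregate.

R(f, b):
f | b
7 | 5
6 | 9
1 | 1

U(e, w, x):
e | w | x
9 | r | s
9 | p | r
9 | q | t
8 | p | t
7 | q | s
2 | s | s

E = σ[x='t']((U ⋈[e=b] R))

σ filters on x, owned by the left side.
E' = (σ[x='t'](U) ⋈[e=b] R)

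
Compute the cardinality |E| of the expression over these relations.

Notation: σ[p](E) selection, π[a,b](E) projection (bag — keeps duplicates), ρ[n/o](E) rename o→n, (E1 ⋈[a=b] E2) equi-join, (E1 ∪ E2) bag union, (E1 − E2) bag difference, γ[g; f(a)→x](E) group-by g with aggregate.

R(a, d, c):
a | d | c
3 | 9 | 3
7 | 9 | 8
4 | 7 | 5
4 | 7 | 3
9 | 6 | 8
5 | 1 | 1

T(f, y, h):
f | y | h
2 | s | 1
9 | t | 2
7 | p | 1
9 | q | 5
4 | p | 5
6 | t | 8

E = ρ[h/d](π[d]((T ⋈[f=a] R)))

Row counts bottom-up:
  T → 6
  R → 6
  (T ⋈[f=a] R) → 5
  π[d]((T ⋈[f=a] R)) → 5
  ρ[h/d](π[d]((T ⋈[f=a] R))) → 5

|E| = 5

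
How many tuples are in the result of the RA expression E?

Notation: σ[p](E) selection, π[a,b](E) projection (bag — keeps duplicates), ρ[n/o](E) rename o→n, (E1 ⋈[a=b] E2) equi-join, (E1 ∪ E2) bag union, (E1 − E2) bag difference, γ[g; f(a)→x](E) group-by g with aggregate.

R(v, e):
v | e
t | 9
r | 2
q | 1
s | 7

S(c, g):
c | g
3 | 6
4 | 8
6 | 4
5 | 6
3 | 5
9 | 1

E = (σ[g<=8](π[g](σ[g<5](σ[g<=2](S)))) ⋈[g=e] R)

Per-node cardinality:
  S → 6
  σ[g<=2](S) → 1
  σ[g<5](σ[g<=2](S)) → 1
  π[g](σ[g<5](σ[g<=2](S))) → 1
  σ[g<=8](π[g](σ[g<5](σ[g<=2](S)))) → 1
  R → 4
  (σ[g<=8](π[g](σ[g<5](σ[g<=2](S)))) ⋈[g=e] R) → 1

|E| = 1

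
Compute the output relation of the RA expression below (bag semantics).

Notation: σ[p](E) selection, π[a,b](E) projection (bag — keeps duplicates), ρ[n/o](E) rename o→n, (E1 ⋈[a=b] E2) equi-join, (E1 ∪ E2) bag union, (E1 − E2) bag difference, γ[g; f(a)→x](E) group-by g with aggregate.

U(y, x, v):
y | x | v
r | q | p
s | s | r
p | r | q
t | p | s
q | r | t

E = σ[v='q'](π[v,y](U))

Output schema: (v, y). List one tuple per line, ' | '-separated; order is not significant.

Stepwise |·|:
  U → 5
  π[v,y](U) → 5
  σ[v='q'](π[v,y](U)) → 1

== RESULT ==
v | y
q | p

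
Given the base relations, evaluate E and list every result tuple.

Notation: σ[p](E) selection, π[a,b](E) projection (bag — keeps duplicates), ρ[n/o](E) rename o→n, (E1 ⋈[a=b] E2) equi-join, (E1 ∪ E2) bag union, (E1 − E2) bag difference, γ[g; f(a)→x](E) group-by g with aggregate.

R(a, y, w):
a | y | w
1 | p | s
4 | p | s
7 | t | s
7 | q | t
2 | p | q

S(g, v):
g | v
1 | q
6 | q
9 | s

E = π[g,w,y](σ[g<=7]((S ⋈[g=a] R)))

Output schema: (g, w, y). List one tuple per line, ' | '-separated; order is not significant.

Stepwise |·|:
  S → 3
  R → 5
  (S ⋈[g=a] R) → 1
  σ[g<=7]((S ⋈[g=a] R)) → 1
  π[g,w,y](σ[g<=7]((S ⋈[g=a] R))) → 1

== RESULT ==
g | w | y
1 | s | p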